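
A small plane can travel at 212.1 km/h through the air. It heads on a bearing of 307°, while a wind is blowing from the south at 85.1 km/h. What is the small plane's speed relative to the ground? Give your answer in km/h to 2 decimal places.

271.94 km/h

Taking east as x and north as y: velocity relative to the air = (-169.391, 127.645) km/h; the air relative to ground = (0.000, 85.100) km/h.
Velocity relative to ground = (-169.391, 127.645) + (0.000, 85.100) = (-169.391, 212.745) km/h.
Speed = |(-169.391, 212.745)| = 271.944 km/h.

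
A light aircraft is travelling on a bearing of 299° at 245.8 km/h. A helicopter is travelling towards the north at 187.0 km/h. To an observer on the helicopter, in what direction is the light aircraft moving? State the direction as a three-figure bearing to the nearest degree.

252°

Taking east as x and north as y: light aircraft velocity = (-214.982, 119.166) km/h; helicopter velocity = (0.000, 187.000) km/h.
Velocity of light aircraft relative to helicopter = (-214.982, 119.166) − (0.000, 187.000) = (-214.982, -67.834) km/h.
Bearing = atan2(-214.98, -67.83) = 252.49° clockwise from north.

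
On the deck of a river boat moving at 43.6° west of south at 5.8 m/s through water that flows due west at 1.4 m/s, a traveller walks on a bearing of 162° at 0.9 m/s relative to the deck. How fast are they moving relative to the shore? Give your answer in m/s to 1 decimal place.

In east/north components (m/s): traveller relative to river boat = (0.278, -0.856); river boat relative to water = (-4.000, -4.200); water relative to ground = (-1.400, 0.000).
Sum = (-5.122, -5.056) m/s.
Speed = |(-5.122, -5.056)| = 7.197 m/s.

7.2 m/s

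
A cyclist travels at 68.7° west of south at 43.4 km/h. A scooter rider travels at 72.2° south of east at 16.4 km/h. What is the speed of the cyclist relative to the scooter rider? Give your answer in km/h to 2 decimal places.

45.45 km/h

Taking east as x and north as y: cyclist velocity = (-40.435, -15.765) km/h; scooter rider velocity = (5.013, -15.615) km/h.
Velocity of cyclist relative to scooter rider = (-40.435, -15.765) − (5.013, -15.615) = (-45.449, -0.150) km/h.
Magnitude = |(-45.449, -0.150)| = 45.449 km/h.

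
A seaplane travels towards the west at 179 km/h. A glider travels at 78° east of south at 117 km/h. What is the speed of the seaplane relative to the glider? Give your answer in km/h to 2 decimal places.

Taking east as x and north as y: seaplane velocity = (-179.000, 0.000) km/h; glider velocity = (114.443, -24.326) km/h.
Velocity of seaplane relative to glider = (-179.000, 0.000) − (114.443, -24.326) = (-293.443, 24.326) km/h.
Magnitude = |(-293.443, 24.326)| = 294.450 km/h.

294.45 km/h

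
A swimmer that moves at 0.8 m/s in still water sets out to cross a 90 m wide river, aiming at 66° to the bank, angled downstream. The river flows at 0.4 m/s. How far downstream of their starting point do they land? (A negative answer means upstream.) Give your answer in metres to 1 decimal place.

Perpendicular speed = 0.731 m/s; crossing time = 90 / 0.731 = 123.147 s.
Net downstream speed = 0.725 m/s.
Drift = 0.725 × 123.147 = 89.329 m (downstream).

89.3 m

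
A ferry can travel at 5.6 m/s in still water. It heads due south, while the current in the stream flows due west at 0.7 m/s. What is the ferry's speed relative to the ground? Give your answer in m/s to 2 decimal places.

5.64 m/s

Taking east as x and north as y: velocity relative to the water = (0.000, -5.600) m/s; the water relative to ground = (-0.700, 0.000) m/s.
Velocity relative to ground = (0.000, -5.600) + (-0.700, 0.000) = (-0.700, -5.600) m/s.
Speed = |(-0.700, -5.600)| = 5.644 m/s.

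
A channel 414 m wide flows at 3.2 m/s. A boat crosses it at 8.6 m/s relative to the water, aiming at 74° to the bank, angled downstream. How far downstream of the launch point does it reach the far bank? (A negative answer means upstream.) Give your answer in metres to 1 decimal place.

Perpendicular speed = 8.267 m/s; crossing time = 414 / 8.267 = 50.080 s.
Net downstream speed = 5.570 m/s.
Drift = 5.570 × 50.080 = 278.967 m (downstream).

279.0 m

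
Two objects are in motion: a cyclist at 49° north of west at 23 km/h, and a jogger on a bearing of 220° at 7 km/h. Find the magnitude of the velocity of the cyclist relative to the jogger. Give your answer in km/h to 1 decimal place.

Taking east as x and north as y: cyclist velocity = (-15.089, 17.358) km/h; jogger velocity = (-4.500, -5.362) km/h.
Velocity of cyclist relative to jogger = (-15.089, 17.358) − (-4.500, -5.362) = (-10.590, 22.721) km/h.
Magnitude = |(-10.590, 22.721)| = 25.067 km/h.

25.1 km/h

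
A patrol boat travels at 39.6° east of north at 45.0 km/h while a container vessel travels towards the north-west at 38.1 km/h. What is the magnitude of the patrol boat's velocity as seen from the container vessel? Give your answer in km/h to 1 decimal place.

56.2 km/h

Taking east as x and north as y: patrol boat velocity = (28.684, 34.673) km/h; container vessel velocity = (-26.941, 26.941) km/h.
Velocity of patrol boat relative to container vessel = (28.684, 34.673) − (-26.941, 26.941) = (55.625, 7.732) km/h.
Magnitude = |(55.625, 7.732)| = 56.160 km/h.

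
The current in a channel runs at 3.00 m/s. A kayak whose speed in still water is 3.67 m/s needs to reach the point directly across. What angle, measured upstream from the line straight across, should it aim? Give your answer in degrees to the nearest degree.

55°

To cancel the current, the upstream component of the kayak's velocity must equal the flow: 3.67 sin θ = 3.00.
sin θ = 3.00 / 3.67 = 0.8174.
θ = arcsin(0.8174) = 54.829°.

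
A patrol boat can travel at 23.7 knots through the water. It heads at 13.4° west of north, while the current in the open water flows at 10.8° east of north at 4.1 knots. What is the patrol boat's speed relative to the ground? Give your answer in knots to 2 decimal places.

27.49 knots

Taking east as x and north as y: velocity relative to the water = (-5.492, 23.055) knots; the water relative to ground = (0.768, 4.027) knots.
Velocity relative to ground = (-5.492, 23.055) + (0.768, 4.027) = (-4.724, 27.082) knots.
Speed = |(-4.724, 27.082)| = 27.491 knots.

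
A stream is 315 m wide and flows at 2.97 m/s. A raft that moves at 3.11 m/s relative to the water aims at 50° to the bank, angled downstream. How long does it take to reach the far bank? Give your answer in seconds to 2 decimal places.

132.22 s

The component of the raft's velocity perpendicular to the bank is 3.11 × sin 50° = 2.382 m/s.
The flow acts along the bank and has no component across it.
Time = 315 / 2.382 = 132.220 s.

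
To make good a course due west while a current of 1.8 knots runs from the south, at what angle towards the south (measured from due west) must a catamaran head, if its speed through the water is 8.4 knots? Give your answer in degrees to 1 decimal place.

The current pushes perpendicular to the desired track; the heading must have a component into the current equal to 1.8 knots: 8.4 sin θ = 1.8.
sin θ = 0.2143, so θ = 12.374°.

12.4°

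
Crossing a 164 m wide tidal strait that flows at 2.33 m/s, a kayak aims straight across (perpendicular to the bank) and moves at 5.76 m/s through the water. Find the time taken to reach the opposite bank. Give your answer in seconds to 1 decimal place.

The component of the kayak's velocity perpendicular to the bank is 5.76 m/s.
The current is parallel to the bank, so it does not affect the crossing time.
Time = 164 / 5.760 = 28.472 s.

28.5 s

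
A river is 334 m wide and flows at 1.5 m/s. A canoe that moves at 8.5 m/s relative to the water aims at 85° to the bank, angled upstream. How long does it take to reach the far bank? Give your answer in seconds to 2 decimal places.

39.44 s

The component of the canoe's velocity perpendicular to the bank is 8.5 × sin 85° = 8.468 m/s.
The current is parallel to the bank, so it does not affect the crossing time.
Time = 334 / 8.468 = 39.444 s.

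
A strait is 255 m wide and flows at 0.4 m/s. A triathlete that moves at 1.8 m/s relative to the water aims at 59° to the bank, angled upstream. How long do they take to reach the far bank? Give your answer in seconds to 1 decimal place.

165.3 s

The component of the triathlete's velocity perpendicular to the bank is 1.8 × sin 59° = 1.543 m/s.
Only the cross-stream component determines the crossing time; the current contributes nothing perpendicular to the bank.
Time = 255 / 1.543 = 165.273 s.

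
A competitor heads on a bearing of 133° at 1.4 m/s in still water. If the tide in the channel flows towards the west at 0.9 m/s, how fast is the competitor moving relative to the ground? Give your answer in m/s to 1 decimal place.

Taking east as x and north as y: velocity relative to the water = (1.024, -0.955) m/s; the water relative to ground = (-0.900, 0.000) m/s.
Velocity relative to ground = (1.024, -0.955) + (-0.900, 0.000) = (0.124, -0.955) m/s.
Speed = |(0.124, -0.955)| = 0.963 m/s.

1.0 m/s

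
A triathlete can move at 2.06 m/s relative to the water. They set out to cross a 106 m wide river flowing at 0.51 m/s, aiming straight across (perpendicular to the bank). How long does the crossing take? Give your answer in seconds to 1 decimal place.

51.5 s

The component of the triathlete's velocity perpendicular to the bank is 2.06 m/s.
Only the cross-stream component determines the crossing time; the current contributes nothing perpendicular to the bank.
Time = 106 / 2.060 = 51.456 s.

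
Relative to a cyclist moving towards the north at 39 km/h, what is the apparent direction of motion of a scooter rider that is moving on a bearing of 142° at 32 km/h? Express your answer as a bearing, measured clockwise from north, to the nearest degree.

Taking east as x and north as y: scooter rider velocity = (19.701, -25.216) km/h; cyclist velocity = (0.000, 39.000) km/h.
Velocity of scooter rider relative to cyclist = (19.701, -25.216) − (0.000, 39.000) = (19.701, -64.216) km/h.
Bearing = atan2(19.70, -64.22) = 162.94° clockwise from north.

163°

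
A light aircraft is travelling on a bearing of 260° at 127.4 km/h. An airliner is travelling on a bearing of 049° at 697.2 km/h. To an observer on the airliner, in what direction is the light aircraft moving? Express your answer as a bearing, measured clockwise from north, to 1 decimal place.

Taking east as x and north as y: light aircraft velocity = (-125.465, -22.123) km/h; airliner velocity = (526.184, 457.404) km/h.
Velocity of light aircraft relative to airliner = (-125.465, -22.123) − (526.184, 457.404) = (-651.648, -479.527) km/h.
Bearing = atan2(-651.65, -479.53) = 233.65° clockwise from north.

233.7°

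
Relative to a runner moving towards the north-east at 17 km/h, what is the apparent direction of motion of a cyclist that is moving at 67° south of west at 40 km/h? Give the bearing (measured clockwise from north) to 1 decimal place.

Taking east as x and north as y: cyclist velocity = (-15.629, -36.820) km/h; runner velocity = (12.021, 12.021) km/h.
Velocity of cyclist relative to runner = (-15.629, -36.820) − (12.021, 12.021) = (-27.650, -48.841) km/h.
Bearing = atan2(-27.65, -48.84) = 209.52° clockwise from north.

209.5°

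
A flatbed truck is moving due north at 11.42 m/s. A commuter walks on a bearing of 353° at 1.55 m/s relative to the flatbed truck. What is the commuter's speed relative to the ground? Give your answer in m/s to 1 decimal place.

Taking east as x and north as y: flatbed truck velocity = (0.000, 11.420) m/s; commuter velocity relative to flatbed truck = (-0.189, 1.538) m/s.
Velocity relative to ground = (0.000, 11.420) + (-0.189, 1.538) = (-0.189, 12.958) m/s.
Speed = |(-0.189, 12.958)| = 12.960 m/s.

13.0 m/s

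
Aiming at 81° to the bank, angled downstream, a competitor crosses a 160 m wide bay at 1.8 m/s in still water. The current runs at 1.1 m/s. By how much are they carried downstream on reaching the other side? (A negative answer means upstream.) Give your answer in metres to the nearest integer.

Perpendicular speed = 1.778 m/s; crossing time = 160 / 1.778 = 89.997 s.
Net downstream speed = 1.382 m/s.
Drift = 1.382 × 89.997 = 124.338 m (downstream).

124 m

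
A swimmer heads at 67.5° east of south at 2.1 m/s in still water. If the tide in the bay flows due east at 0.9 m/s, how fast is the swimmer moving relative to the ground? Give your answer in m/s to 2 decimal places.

2.95 m/s

Taking east as x and north as y: velocity relative to the water = (1.940, -0.804) m/s; the water relative to ground = (0.900, 0.000) m/s.
Velocity relative to ground = (1.940, -0.804) + (0.900, 0.000) = (2.840, -0.804) m/s.
Speed = |(2.840, -0.804)| = 2.952 m/s.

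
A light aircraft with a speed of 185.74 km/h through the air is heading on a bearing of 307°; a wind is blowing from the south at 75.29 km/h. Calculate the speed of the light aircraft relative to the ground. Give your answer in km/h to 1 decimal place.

238.7 km/h

Taking east as x and north as y: velocity relative to the air = (-148.339, 111.781) km/h; the air relative to ground = (0.000, 75.290) km/h.
Velocity relative to ground = (-148.339, 111.781) + (0.000, 75.290) = (-148.339, 187.071) km/h.
Speed = |(-148.339, 187.071)| = 238.747 km/h.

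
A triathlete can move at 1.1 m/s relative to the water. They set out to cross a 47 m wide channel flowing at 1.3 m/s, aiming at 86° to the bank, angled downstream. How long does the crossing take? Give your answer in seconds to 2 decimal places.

The component of the triathlete's velocity perpendicular to the bank is 1.1 × sin 86° = 1.097 m/s.
The flow acts along the bank and has no component across it.
Time = 47 / 1.097 = 42.832 s.

42.83 s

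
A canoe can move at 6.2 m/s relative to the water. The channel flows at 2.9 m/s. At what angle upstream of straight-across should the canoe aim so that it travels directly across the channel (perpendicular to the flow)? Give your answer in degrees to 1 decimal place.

27.9°

To cancel the current, the upstream component of the canoe's velocity must equal the flow: 6.2 sin θ = 2.9.
sin θ = 2.9 / 6.2 = 0.4677.
θ = arcsin(0.4677) = 27.888°.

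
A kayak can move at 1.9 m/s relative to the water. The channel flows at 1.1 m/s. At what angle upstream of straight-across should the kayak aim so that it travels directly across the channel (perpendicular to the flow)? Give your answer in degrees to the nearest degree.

To cancel the current, the upstream component of the kayak's velocity must equal the flow: 1.9 sin θ = 1.1.
sin θ = 1.1 / 1.9 = 0.5789.
θ = arcsin(0.5789) = 35.377°.

35°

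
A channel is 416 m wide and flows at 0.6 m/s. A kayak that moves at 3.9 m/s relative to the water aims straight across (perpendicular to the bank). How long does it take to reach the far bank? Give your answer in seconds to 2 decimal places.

The component of the kayak's velocity perpendicular to the bank is 3.9 m/s.
Only the cross-stream component determines the crossing time; the current contributes nothing perpendicular to the bank.
Time = 416 / 3.900 = 106.667 s.

106.67 s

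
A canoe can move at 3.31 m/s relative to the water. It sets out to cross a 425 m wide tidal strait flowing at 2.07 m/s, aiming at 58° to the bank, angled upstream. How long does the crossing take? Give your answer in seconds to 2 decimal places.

The component of the canoe's velocity perpendicular to the bank is 3.31 × sin 58° = 2.807 m/s.
The flow acts along the bank and has no component across it.
Time = 425 / 2.807 = 151.405 s.

151.41 s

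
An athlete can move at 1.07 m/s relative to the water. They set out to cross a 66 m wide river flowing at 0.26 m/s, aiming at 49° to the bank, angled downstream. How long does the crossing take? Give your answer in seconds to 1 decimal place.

The component of the athlete's velocity perpendicular to the bank is 1.07 × sin 49° = 0.808 m/s.
The flow acts along the bank and has no component across it.
Time = 66 / 0.808 = 81.730 s.

81.7 s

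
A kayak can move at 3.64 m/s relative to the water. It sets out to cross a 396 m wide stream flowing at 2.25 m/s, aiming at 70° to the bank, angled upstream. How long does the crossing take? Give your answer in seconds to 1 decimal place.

115.8 s

The component of the kayak's velocity perpendicular to the bank is 3.64 × sin 70° = 3.420 m/s.
The flow acts along the bank and has no component across it.
Time = 396 / 3.420 = 115.773 s.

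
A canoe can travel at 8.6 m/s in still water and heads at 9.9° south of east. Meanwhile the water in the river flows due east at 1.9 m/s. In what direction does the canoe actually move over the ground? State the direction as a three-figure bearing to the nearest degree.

Taking east as x and north as y: velocity relative to the water = (8.472, -1.479) m/s; the water relative to ground = (1.900, 0.000) m/s.
Velocity relative to ground = (8.472, -1.479) + (1.900, 0.000) = (10.372, -1.479) m/s.
Bearing = atan2(10.37, -1.48) = 98.11° clockwise from north.

098°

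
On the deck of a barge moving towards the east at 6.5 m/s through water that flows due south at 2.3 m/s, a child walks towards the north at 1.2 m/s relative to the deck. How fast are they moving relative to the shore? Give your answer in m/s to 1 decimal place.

In east/north components (m/s): child relative to barge = (0.000, 1.200); barge relative to water = (6.500, 0.000); water relative to ground = (0.000, -2.300).
Sum = (6.500, -1.100) m/s.
Speed = |(6.500, -1.100)| = 6.592 m/s.

6.6 m/s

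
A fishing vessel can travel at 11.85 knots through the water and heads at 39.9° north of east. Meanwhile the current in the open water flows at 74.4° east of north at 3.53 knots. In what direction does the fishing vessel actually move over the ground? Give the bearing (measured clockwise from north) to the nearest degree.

056°

Taking east as x and north as y: velocity relative to the water = (9.091, 7.601) knots; the water relative to ground = (3.400, 0.949) knots.
Velocity relative to ground = (9.091, 7.601) + (3.400, 0.949) = (12.491, 8.550) knots.
Bearing = atan2(12.49, 8.55) = 55.61° clockwise from north.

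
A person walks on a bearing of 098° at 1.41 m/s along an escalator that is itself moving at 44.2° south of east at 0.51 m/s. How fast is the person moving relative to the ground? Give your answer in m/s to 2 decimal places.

1.85 m/s

Taking east as x and north as y: escalator velocity = (0.366, -0.356) m/s; person velocity relative to escalator = (1.396, -0.196) m/s.
Velocity relative to ground = (0.366, -0.356) + (1.396, -0.196) = (1.762, -0.552) m/s.
Speed = |(1.762, -0.552)| = 1.846 m/s.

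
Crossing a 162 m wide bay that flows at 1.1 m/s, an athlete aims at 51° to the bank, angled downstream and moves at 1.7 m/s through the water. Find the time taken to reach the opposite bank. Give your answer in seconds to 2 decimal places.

The component of the athlete's velocity perpendicular to the bank is 1.7 × sin 51° = 1.321 m/s.
Only the cross-stream component determines the crossing time; the current contributes nothing perpendicular to the bank.
Time = 162 / 1.321 = 122.621 s.

122.62 s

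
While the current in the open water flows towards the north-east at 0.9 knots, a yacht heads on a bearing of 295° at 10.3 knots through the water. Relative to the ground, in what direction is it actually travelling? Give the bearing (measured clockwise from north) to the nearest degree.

300°

Taking east as x and north as y: velocity relative to the water = (-9.335, 4.353) knots; the water relative to ground = (0.636, 0.636) knots.
Velocity relative to ground = (-9.335, 4.353) + (0.636, 0.636) = (-8.699, 4.989) knots.
Bearing = atan2(-8.70, 4.99) = 299.84° clockwise from north.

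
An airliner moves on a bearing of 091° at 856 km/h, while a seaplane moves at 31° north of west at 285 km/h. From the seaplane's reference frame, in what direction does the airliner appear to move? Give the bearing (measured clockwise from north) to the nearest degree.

Taking east as x and north as y: airliner velocity = (855.870, -14.939) km/h; seaplane velocity = (-244.293, 146.786) km/h.
Velocity of airliner relative to seaplane = (855.870, -14.939) − (-244.293, 146.786) = (1100.162, -161.725) km/h.
Bearing = atan2(1100.16, -161.73) = 98.36° clockwise from north.

098°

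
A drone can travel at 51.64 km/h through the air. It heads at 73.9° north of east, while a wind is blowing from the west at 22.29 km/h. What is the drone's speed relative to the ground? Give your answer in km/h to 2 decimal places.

Taking east as x and north as y: velocity relative to the air = (14.321, 49.615) km/h; the air relative to ground = (22.290, 0.000) km/h.
Velocity relative to ground = (14.321, 49.615) + (22.290, 0.000) = (36.611, 49.615) km/h.
Speed = |(36.611, 49.615)| = 61.660 km/h.

61.66 km/h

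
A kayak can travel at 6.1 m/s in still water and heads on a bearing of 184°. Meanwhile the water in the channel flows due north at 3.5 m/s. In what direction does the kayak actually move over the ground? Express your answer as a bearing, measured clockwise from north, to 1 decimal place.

Taking east as x and north as y: velocity relative to the water = (-0.426, -6.085) m/s; the water relative to ground = (0.000, 3.500) m/s.
Velocity relative to ground = (-0.426, -6.085) + (0.000, 3.500) = (-0.426, -2.585) m/s.
Bearing = atan2(-0.43, -2.59) = 189.35° clockwise from north.

189.3°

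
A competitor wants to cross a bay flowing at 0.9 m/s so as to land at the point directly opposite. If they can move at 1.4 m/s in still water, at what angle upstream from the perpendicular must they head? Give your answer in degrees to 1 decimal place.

To cancel the current, the upstream component of the competitor's velocity must equal the flow: 1.4 sin θ = 0.9.
sin θ = 0.9 / 1.4 = 0.6429.
θ = arcsin(0.6429) = 40.005°.

40.0°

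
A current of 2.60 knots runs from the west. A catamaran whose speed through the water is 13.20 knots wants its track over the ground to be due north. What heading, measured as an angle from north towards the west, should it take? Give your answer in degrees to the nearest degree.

The current pushes perpendicular to the desired track; the heading must have a component into the current equal to 2.60 knots: 13.20 sin θ = 2.60.
sin θ = 0.1970, so θ = 11.360°.

11°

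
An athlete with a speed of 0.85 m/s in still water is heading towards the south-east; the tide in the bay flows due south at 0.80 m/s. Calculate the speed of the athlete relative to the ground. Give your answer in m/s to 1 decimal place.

1.5 m/s

Taking east as x and north as y: velocity relative to the water = (0.601, -0.601) m/s; the water relative to ground = (0.000, -0.800) m/s.
Velocity relative to ground = (0.601, -0.601) + (0.000, -0.800) = (0.601, -1.401) m/s.
Speed = |(0.601, -1.401)| = 1.525 m/s.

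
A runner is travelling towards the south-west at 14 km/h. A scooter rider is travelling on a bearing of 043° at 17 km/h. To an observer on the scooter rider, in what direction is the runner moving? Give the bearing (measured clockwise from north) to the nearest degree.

Taking east as x and north as y: runner velocity = (-9.899, -9.899) km/h; scooter rider velocity = (11.594, 12.433) km/h.
Velocity of runner relative to scooter rider = (-9.899, -9.899) − (11.594, 12.433) = (-21.493, -22.333) km/h.
Bearing = atan2(-21.49, -22.33) = 223.90° clockwise from north.

224°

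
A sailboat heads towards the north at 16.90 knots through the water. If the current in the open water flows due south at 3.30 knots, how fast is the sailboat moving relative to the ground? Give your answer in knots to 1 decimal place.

13.6 knots

Taking east as x and north as y: velocity relative to the water = (0.000, 16.900) knots; the water relative to ground = (0.000, -3.300) knots.
Velocity relative to ground = (0.000, 16.900) + (0.000, -3.300) = (0.000, 13.600) knots.
Speed = |(0.000, 13.600)| = 13.600 knots.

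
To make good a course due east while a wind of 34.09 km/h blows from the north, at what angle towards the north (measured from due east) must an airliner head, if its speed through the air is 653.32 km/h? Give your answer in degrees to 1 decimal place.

3.0°

The wind pushes perpendicular to the desired track; the heading must have a component into the wind equal to 34.09 km/h: 653.32 sin θ = 34.09.
sin θ = 0.0522, so θ = 2.991°.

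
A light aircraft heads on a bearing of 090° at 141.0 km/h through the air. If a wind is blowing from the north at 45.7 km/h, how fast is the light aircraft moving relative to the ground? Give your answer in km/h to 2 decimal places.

148.22 km/h

Taking east as x and north as y: velocity relative to the air = (141.000, 0.000) km/h; the air relative to ground = (0.000, -45.700) km/h.
Velocity relative to ground = (141.000, 0.000) + (0.000, -45.700) = (141.000, -45.700) km/h.
Speed = |(141.000, -45.700)| = 148.221 km/h.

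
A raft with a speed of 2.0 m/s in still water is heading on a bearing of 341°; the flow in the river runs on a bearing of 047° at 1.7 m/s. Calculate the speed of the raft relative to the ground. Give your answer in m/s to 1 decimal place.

Taking east as x and north as y: velocity relative to the water = (-0.651, 1.891) m/s; the water relative to ground = (1.243, 1.159) m/s.
Velocity relative to ground = (-0.651, 1.891) + (1.243, 1.159) = (0.592, 3.050) m/s.
Speed = |(0.592, 3.050)| = 3.107 m/s.

3.1 m/s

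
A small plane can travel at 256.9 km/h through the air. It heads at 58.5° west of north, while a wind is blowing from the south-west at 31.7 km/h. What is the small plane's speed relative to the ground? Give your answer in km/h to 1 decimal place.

251.4 km/h

Taking east as x and north as y: velocity relative to the air = (-219.043, 134.230) km/h; the air relative to ground = (22.415, 22.415) km/h.
Velocity relative to ground = (-219.043, 134.230) + (22.415, 22.415) = (-196.628, 156.645) km/h.
Speed = |(-196.628, 156.645)| = 251.397 km/h.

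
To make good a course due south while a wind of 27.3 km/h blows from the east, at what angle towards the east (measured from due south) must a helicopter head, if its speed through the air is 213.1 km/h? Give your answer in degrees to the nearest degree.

The wind pushes perpendicular to the desired track; the heading must have a component into the wind equal to 27.3 km/h: 213.1 sin θ = 27.3.
sin θ = 0.1281, so θ = 7.360°.

7°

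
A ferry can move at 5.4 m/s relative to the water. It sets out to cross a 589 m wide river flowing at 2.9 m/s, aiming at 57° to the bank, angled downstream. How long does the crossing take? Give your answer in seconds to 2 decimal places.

130.06 s

The component of the ferry's velocity perpendicular to the bank is 5.4 × sin 57° = 4.529 m/s.
The current is parallel to the bank, so it does not affect the crossing time.
Time = 589 / 4.529 = 130.056 s.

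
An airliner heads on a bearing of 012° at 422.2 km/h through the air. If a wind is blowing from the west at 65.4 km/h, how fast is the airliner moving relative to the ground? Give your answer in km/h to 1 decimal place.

440.5 km/h

Taking east as x and north as y: velocity relative to the air = (87.780, 412.974) km/h; the air relative to ground = (65.400, 0.000) km/h.
Velocity relative to ground = (87.780, 412.974) + (65.400, 0.000) = (153.180, 412.974) km/h.
Speed = |(153.180, 412.974)| = 440.468 km/h.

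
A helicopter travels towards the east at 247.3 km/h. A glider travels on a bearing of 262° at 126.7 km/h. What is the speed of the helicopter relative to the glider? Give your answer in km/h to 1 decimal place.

Taking east as x and north as y: helicopter velocity = (247.300, 0.000) km/h; glider velocity = (-125.467, -17.633) km/h.
Velocity of helicopter relative to glider = (247.300, 0.000) − (-125.467, -17.633) = (372.767, 17.633) km/h.
Magnitude = |(372.767, 17.633)| = 373.184 km/h.

373.2 km/h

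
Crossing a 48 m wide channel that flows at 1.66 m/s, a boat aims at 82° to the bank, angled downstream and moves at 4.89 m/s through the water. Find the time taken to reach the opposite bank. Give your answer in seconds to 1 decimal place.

9.9 s

The component of the boat's velocity perpendicular to the bank is 4.89 × sin 82° = 4.842 m/s.
The current is parallel to the bank, so it does not affect the crossing time.
Time = 48 / 4.842 = 9.912 s.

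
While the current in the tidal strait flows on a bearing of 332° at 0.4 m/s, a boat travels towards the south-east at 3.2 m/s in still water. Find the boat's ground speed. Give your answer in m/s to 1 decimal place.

Taking east as x and north as y: velocity relative to the water = (2.263, -2.263) m/s; the water relative to ground = (-0.188, 0.353) m/s.
Velocity relative to ground = (2.263, -2.263) + (-0.188, 0.353) = (2.075, -1.910) m/s.
Speed = |(2.075, -1.910)| = 2.820 m/s.

2.8 m/s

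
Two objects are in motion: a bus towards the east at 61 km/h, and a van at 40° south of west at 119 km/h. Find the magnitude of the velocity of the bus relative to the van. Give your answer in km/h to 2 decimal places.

Taking east as x and north as y: bus velocity = (61.000, 0.000) km/h; van velocity = (-91.159, -76.492) km/h.
Velocity of bus relative to van = (61.000, 0.000) − (-91.159, -76.492) = (152.159, 76.492) km/h.
Magnitude = |(152.159, 76.492)| = 170.304 km/h.

170.30 km/h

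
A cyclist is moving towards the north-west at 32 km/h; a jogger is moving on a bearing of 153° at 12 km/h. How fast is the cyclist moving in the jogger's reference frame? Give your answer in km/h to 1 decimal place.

Taking east as x and north as y: cyclist velocity = (-22.627, 22.627) km/h; jogger velocity = (5.448, -10.692) km/h.
Velocity of cyclist relative to jogger = (-22.627, 22.627) − (5.448, -10.692) = (-28.075, 33.319) km/h.
Magnitude = |(-28.075, 33.319)| = 43.571 km/h.

43.6 km/h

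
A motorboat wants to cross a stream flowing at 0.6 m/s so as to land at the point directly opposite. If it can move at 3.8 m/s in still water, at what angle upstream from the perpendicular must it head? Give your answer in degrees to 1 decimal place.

9.1°

To cancel the current, the upstream component of the motorboat's velocity must equal the flow: 3.8 sin θ = 0.6.
sin θ = 0.6 / 3.8 = 0.1579.
θ = arcsin(0.1579) = 9.085°.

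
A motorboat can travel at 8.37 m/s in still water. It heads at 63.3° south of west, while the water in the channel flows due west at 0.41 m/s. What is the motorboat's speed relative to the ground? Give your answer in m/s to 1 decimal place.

Taking east as x and north as y: velocity relative to the water = (-3.761, -7.478) m/s; the water relative to ground = (-0.410, 0.000) m/s.
Velocity relative to ground = (-3.761, -7.478) + (-0.410, 0.000) = (-4.171, -7.478) m/s.
Speed = |(-4.171, -7.478)| = 8.562 m/s.

8.6 m/s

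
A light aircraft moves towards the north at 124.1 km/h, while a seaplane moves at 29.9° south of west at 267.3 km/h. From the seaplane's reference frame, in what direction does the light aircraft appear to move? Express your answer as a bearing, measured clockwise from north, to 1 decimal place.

Taking east as x and north as y: light aircraft velocity = (0.000, 124.100) km/h; seaplane velocity = (-231.722, -133.246) km/h.
Velocity of light aircraft relative to seaplane = (0.000, 124.100) − (-231.722, -133.246) = (231.722, 257.346) km/h.
Bearing = atan2(231.72, 257.35) = 42.00° clockwise from north.

042.0°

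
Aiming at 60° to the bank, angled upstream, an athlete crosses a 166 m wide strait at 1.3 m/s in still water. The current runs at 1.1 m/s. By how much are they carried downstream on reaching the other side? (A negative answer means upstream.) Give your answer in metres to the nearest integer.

66 m

Perpendicular speed = 1.126 m/s; crossing time = 166 / 1.126 = 147.446 s.
Net downstream speed = 0.450 m/s.
Drift = 0.450 × 147.446 = 66.351 m (downstream).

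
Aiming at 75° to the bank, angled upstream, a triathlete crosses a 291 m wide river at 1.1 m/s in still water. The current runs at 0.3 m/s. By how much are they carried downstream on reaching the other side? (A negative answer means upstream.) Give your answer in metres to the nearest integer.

Perpendicular speed = 1.063 m/s; crossing time = 291 / 1.063 = 273.878 s.
Net downstream speed = 0.015 m/s.
Drift = 0.015 × 273.878 = 4.190 m (downstream).

4 m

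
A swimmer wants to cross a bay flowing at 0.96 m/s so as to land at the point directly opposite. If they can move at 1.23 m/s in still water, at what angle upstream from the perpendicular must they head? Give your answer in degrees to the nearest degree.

To cancel the current, the upstream component of the swimmer's velocity must equal the flow: 1.23 sin θ = 0.96.
sin θ = 0.96 / 1.23 = 0.7805.
θ = arcsin(0.7805) = 51.305°.

51°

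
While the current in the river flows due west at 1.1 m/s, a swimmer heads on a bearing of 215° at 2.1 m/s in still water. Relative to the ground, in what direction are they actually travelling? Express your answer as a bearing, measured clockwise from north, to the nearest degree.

Taking east as x and north as y: velocity relative to the water = (-1.205, -1.720) m/s; the water relative to ground = (-1.100, 0.000) m/s.
Velocity relative to ground = (-1.205, -1.720) + (-1.100, 0.000) = (-2.305, -1.720) m/s.
Bearing = atan2(-2.30, -1.72) = 233.26° clockwise from north.

233°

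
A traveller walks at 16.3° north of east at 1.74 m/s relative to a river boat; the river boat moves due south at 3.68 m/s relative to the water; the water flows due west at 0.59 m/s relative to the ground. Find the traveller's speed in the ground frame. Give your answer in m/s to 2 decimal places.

3.37 m/s

In east/north components (m/s): traveller relative to river boat = (1.670, 0.488); river boat relative to water = (0.000, -3.680); water relative to ground = (-0.590, 0.000).
Sum = (1.080, -3.192) m/s.
Speed = |(1.080, -3.192)| = 3.369 m/s.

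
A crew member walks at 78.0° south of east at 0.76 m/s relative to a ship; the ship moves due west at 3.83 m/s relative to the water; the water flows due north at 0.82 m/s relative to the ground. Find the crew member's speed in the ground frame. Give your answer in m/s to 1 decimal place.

In east/north components (m/s): crew member relative to ship = (0.158, -0.743); ship relative to water = (-3.830, 0.000); water relative to ground = (0.000, 0.820).
Sum = (-3.672, 0.077) m/s.
Speed = |(-3.672, 0.077)| = 3.673 m/s.

3.7 m/s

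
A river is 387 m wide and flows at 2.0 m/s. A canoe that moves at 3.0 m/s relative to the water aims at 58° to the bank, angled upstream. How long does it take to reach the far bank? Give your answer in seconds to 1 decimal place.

The component of the canoe's velocity perpendicular to the bank is 3.0 × sin 58° = 2.544 m/s.
The current is parallel to the bank, so it does not affect the crossing time.
Time = 387 / 2.544 = 152.114 s.

152.1 s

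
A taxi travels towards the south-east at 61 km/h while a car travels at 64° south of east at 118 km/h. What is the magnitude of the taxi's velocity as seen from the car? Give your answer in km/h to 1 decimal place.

Taking east as x and north as y: taxi velocity = (43.134, -43.134) km/h; car velocity = (51.728, -106.058) km/h.
Velocity of taxi relative to car = (43.134, -43.134) − (51.728, -106.058) = (-8.594, 62.924) km/h.
Magnitude = |(-8.594, 62.924)| = 63.508 km/h.

63.5 km/h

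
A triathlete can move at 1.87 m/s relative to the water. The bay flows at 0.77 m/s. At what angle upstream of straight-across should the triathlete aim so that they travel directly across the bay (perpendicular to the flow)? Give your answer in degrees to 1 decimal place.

To cancel the current, the upstream component of the triathlete's velocity must equal the flow: 1.87 sin θ = 0.77.
sin θ = 0.77 / 1.87 = 0.4118.
θ = arcsin(0.4118) = 24.316°.

24.3°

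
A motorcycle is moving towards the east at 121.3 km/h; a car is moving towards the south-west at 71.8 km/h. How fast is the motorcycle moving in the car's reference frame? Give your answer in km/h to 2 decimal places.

Taking east as x and north as y: motorcycle velocity = (121.300, 0.000) km/h; car velocity = (-50.770, -50.770) km/h.
Velocity of motorcycle relative to car = (121.300, 0.000) − (-50.770, -50.770) = (172.070, 50.770) km/h.
Magnitude = |(172.070, 50.770)| = 179.404 km/h.

179.40 km/h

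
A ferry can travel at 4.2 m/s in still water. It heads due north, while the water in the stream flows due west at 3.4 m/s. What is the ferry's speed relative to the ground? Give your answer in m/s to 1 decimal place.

5.4 m/s

Taking east as x and north as y: velocity relative to the water = (0.000, 4.200) m/s; the water relative to ground = (-3.400, 0.000) m/s.
Velocity relative to ground = (0.000, 4.200) + (-3.400, 0.000) = (-3.400, 4.200) m/s.
Speed = |(-3.400, 4.200)| = 5.404 m/s.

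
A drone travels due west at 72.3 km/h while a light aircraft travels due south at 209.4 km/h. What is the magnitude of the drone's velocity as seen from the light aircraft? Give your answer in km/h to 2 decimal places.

221.53 km/h

Taking east as x and north as y: drone velocity = (-72.300, 0.000) km/h; light aircraft velocity = (0.000, -209.400) km/h.
Velocity of drone relative to light aircraft = (-72.300, 0.000) − (0.000, -209.400) = (-72.300, 209.400) km/h.
Magnitude = |(-72.300, 209.400)| = 221.530 km/h.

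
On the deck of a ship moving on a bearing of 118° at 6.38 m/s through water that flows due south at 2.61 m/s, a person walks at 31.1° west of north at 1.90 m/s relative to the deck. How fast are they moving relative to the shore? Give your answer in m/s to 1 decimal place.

6.1 m/s

In east/north components (m/s): person relative to ship = (-0.981, 1.627); ship relative to water = (5.633, -2.995); water relative to ground = (0.000, -2.610).
Sum = (4.652, -3.978) m/s.
Speed = |(4.652, -3.978)| = 6.121 m/s.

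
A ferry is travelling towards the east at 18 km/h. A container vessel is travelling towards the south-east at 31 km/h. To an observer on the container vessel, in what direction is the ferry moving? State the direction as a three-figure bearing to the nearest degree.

350°

Taking east as x and north as y: ferry velocity = (18.000, 0.000) km/h; container vessel velocity = (21.920, -21.920) km/h.
Velocity of ferry relative to container vessel = (18.000, 0.000) − (21.920, -21.920) = (-3.920, 21.920) km/h.
Bearing = atan2(-3.92, 21.92) = 349.86° clockwise from north.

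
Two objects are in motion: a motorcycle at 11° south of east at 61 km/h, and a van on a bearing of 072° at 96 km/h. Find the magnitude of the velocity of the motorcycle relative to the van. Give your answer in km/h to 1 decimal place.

51.9 km/h

Taking east as x and north as y: motorcycle velocity = (59.879, -11.639) km/h; van velocity = (91.301, 29.666) km/h.
Velocity of motorcycle relative to van = (59.879, -11.639) − (91.301, 29.666) = (-31.422, -41.305) km/h.
Magnitude = |(-31.422, -41.305)| = 51.898 km/h.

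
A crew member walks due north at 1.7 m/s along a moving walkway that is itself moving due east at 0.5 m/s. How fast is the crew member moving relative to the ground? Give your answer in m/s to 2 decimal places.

Taking east as x and north as y: moving walkway velocity = (0.500, 0.000) m/s; crew member velocity relative to moving walkway = (0.000, 1.700) m/s.
Velocity relative to ground = (0.500, 0.000) + (0.000, 1.700) = (0.500, 1.700) m/s.
Speed = |(0.500, 1.700)| = 1.772 m/s.

1.77 m/s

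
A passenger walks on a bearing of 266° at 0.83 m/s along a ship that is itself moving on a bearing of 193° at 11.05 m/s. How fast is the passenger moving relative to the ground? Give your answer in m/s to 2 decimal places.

11.32 m/s

Taking east as x and north as y: ship velocity = (-2.486, -10.767) m/s; passenger velocity relative to ship = (-0.828, -0.058) m/s.
Velocity relative to ground = (-2.486, -10.767) + (-0.828, -0.058) = (-3.314, -10.825) m/s.
Speed = |(-3.314, -10.825)| = 11.321 m/s.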